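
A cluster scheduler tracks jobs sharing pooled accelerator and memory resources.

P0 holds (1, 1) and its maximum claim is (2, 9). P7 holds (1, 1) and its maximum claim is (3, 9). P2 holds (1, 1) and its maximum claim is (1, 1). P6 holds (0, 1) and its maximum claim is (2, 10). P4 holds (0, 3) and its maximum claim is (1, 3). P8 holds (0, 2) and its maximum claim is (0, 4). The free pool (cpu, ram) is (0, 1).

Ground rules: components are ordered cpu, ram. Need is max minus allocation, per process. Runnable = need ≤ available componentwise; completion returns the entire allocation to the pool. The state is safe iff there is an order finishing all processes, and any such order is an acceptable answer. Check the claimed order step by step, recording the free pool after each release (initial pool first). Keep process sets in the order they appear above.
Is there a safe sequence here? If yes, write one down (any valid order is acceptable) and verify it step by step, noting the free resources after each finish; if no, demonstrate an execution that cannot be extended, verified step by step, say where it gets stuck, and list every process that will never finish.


UNSAFE.
Key observation: ram is the bottleneck — with P2, P4, P8 done the pool holds (1, 7), short of every remaining need.
A maximal execution: P2, P4, P8 — then nothing else fits. Verifying each step:
  pool = (0, 1)
  run P2 (needs (0, 0), free (0, 1)); after release of (1, 1) the pool is (1, 2)
  run P4 (needs (1, 0), free (1, 2)); after release of (0, 3) the pool is (1, 5)
  run P8 (needs (0, 2), free (1, 5)); after release of (0, 2) the pool is (1, 7)
  blocked: P0 wants (1, 8), pool (1, 7) — not enough ram
  blocked: P7 wants (2, 8), pool (1, 7) — not enough cpu and ram
  blocked: P6 wants (2, 9), pool (1, 7) — not enough cpu and ram
Permanently blocked: P0, P7 and P6.


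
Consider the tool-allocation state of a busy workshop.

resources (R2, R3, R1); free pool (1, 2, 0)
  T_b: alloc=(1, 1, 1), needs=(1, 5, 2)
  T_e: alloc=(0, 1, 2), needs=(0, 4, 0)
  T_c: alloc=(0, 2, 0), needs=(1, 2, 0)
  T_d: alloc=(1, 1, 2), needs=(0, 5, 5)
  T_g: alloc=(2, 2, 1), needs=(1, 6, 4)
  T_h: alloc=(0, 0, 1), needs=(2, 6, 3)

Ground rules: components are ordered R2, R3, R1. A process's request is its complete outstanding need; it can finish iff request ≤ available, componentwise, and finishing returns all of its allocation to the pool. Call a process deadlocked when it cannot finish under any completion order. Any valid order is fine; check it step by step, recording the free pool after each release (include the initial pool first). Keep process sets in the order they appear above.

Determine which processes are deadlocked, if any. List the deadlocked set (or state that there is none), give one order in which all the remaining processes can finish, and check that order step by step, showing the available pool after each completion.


Nothing here is deadlocked.
Key observation: starting with T_c, each completion frees enough for the next — no one is permanently blocked.
A valid finishing order for the others: T_c, T_e, T_b, T_h, T_g, T_d. Check, step by step:
  pool = (1, 2, 0)
  T_c needs (1, 2, 0) <= (1, 2, 0) -> finishes; pool += (0, 2, 0) = (1, 4, 0)
  T_e needs (0, 4, 0) <= (1, 4, 0) -> finishes; pool += (0, 1, 2) = (1, 5, 2)
  T_b needs (1, 5, 2) <= (1, 5, 2) -> finishes; pool += (1, 1, 1) = (2, 6, 3)
  T_h needs (2, 6, 3) <= (2, 6, 3) -> finishes; pool += (0, 0, 1) = (2, 6, 4)
  T_g needs (1, 6, 4) <= (2, 6, 4) -> finishes; pool += (2, 2, 1) = (4, 8, 5)
  T_d needs (0, 5, 5) <= (4, 8, 5) -> finishes; pool += (1, 1, 2) = (5, 9, 7)


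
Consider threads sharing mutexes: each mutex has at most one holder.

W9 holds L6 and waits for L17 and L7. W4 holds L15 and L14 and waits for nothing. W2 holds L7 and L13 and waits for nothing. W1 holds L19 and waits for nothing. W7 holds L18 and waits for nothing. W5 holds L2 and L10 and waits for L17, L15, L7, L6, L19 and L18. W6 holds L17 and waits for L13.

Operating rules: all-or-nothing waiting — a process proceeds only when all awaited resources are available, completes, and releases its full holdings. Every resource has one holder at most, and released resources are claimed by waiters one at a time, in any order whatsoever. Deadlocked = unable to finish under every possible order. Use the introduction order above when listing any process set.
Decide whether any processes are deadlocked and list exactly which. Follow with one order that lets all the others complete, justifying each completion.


The deadlocked set is empty.
Key observation: all waits point, directly or indirectly, at processes that can finish, so nothing is permanently blocked.
The rest can finish in the order W7, W4, W2, W6, W9, W1, W5.
Verifying each step:
  run W7 (it waits on nothing); releases L18
  run W4 (it waits on nothing); releases L15 and L14
  run W2 (it waits on nothing); releases L7 and L13
  W6 waits on L13 — all released -> runs and releases L17
  W9 waits on L17 and L7 — all released -> runs and releases L6
  run W1 (it waits on nothing); releases L19
  W5 waits on L17, L15, L7, L6, L19 and L18 — all released -> runs and releases L2 and L10


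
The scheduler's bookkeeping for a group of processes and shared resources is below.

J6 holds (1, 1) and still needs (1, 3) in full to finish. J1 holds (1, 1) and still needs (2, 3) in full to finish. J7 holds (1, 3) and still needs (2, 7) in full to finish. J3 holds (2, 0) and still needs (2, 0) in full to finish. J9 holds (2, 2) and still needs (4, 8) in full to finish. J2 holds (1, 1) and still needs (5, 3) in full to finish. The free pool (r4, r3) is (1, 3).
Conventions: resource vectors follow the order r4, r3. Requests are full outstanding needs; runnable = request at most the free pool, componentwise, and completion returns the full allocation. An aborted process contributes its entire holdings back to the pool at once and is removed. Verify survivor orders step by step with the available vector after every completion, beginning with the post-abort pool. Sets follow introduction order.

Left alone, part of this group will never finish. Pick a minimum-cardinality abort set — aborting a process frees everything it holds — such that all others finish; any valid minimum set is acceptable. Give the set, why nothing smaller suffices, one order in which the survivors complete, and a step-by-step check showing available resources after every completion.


Abort J9.
Key observation: before aborting J9, J7 was permanently blocked — no order could ever run it; afterwards it completes at step 3.
Minimality: the empty abort set fails — the state is deadlocked as it stands.
The survivors complete as J6, J1, J7, J3, J2. Check, step by step (starting from the post-abort pool):
  pool = (3, 5)
  run J6 (needs (1, 3), free (3, 5)); after release of (1, 1) the pool is (4, 6)
  run J1 (needs (2, 3), free (4, 6)); after release of (1, 1) the pool is (5, 7)
  run J7 (needs (2, 7), free (5, 7)); after release of (1, 3) the pool is (6, 10)
  run J3 (needs (2, 0), free (6, 10)); after release of (2, 0) the pool is (8, 10)
  run J2 (needs (5, 3), free (8, 10)); after release of (1, 1) the pool is (9, 11)


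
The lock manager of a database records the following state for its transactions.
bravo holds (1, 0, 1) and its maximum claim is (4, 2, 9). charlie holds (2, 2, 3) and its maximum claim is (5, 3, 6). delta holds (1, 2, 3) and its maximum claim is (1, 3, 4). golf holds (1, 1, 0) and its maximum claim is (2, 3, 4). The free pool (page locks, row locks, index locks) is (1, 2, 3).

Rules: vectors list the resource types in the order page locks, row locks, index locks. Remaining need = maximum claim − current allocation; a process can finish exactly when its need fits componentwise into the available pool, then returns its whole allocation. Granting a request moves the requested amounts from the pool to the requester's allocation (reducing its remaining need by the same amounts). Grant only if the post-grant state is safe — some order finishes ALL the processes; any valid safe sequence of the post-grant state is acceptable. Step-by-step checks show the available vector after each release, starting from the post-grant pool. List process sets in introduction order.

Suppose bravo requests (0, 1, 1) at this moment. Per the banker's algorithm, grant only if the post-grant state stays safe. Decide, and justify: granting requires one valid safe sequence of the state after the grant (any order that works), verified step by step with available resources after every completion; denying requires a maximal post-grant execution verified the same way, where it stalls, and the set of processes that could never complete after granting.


GRANT — the state after the grant stays safe, e.g. via delta, golf, charlie, bravo.
Key observation: even at the reduced pool (1, 1, 2), delta fits immediately, so safety survives the grant.
Check on the post-grant state, step by step:
  pool = (1, 1, 2)
  delta needs (0, 1, 1) <= (1, 1, 2) -> finishes; pool += (1, 2, 3) = (2, 3, 5)
  golf needs (1, 2, 4) <= (2, 3, 5) -> finishes; pool += (1, 1, 0) = (3, 4, 5)
  charlie needs (3, 1, 3) <= (3, 4, 5) -> finishes; pool += (2, 2, 3) = (5, 6, 8)
  bravo needs (3, 1, 7) <= (5, 6, 8) -> finishes; pool += (1, 1, 2) = (6, 7, 10)


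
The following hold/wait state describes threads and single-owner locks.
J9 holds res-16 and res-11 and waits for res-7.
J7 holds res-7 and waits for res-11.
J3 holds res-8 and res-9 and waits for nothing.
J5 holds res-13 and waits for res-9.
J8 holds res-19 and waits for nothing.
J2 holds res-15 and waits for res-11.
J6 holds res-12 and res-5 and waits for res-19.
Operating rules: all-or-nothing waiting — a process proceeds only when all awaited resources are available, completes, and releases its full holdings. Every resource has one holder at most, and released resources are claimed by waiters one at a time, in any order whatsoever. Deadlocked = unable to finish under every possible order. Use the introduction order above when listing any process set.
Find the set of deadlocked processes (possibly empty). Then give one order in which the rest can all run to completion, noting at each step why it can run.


The deadlocked set is J9, J7 and J2.
Key observation: J9 -> J7 -> J9 is a circular wait — nothing in it can go first; J2 waits into the deadlock from upstream.
The rest can finish in the order J8, J6, J3, J5.
Step-by-step check:
  run J8 (it waits on nothing); releases res-19
  J6 waits on res-19 — all released -> runs and releases res-12 and res-5
  run J3 (it waits on nothing); releases res-8 and res-9
  J5 waits on res-9 — all released -> runs and releases res-13


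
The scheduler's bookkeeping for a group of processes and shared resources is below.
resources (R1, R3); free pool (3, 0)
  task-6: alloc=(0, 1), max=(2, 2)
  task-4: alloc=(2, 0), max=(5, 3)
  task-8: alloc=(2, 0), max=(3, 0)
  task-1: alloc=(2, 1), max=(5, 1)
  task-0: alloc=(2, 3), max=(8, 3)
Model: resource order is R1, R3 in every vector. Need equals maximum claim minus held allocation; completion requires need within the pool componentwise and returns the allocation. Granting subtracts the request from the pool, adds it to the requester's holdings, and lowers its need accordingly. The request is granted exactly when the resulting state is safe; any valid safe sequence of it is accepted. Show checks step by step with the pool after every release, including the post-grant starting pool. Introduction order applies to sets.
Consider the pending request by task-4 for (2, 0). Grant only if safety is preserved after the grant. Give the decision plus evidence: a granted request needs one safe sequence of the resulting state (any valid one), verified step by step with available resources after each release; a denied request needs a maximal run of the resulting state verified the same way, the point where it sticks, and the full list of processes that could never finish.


DENY — the pretend-granted state is unsafe.
Key observation: after task-8, task-1, task-6 the pool peaks at (5, 2), and each blocked process is short somewhere: task-4 on R3; task-0 on R1.
Pretend the grant happened; the run task-8, task-1, task-6 goes as far as possible. Walking it through:
  pool = (1, 0)
  run task-8 (needs (1, 0), free (1, 0)); after release of (2, 0) the pool is (3, 0)
  run task-1 (needs (3, 0), free (3, 0)); after release of (2, 1) the pool is (5, 1)
  run task-6 (needs (2, 1), free (5, 1)); after release of (0, 1) the pool is (5, 2)
  task-4 still needs (1, 3) but only (5, 2) is free — short on R3
  task-0 still needs (6, 0) but only (5, 2) is free — short on R1
Post-grant, the permanently blocked set is task-4 and task-0.


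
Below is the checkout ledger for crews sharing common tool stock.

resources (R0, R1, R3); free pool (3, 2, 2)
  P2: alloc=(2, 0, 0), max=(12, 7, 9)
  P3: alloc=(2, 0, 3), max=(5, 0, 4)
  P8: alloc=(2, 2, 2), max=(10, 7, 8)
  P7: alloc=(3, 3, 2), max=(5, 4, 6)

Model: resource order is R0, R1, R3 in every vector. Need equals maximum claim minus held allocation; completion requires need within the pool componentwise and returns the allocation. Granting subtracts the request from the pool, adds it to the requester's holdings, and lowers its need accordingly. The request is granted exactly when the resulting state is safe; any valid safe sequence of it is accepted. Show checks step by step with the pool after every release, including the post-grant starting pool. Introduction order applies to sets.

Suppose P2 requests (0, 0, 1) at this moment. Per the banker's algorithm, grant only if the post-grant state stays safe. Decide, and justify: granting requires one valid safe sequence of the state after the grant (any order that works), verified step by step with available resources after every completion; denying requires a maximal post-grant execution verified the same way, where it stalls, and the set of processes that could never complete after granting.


GRANT: granting preserves safety; a valid post-grant sequence is P3, P7, P8, P2.
Key observation: (3, 2, 1) free after granting still covers P3 first, and each release covers the next.
Check on the post-grant state, step by step:
  pool = (3, 2, 1)
  P3: need (3, 0, 1) fits (3, 2, 1); releases (2, 0, 3), pool now (5, 2, 4)
  P7: need (2, 1, 4) fits (5, 2, 4); releases (3, 3, 2), pool now (8, 5, 6)
  P8: need (8, 5, 6) fits (8, 5, 6); releases (2, 2, 2), pool now (10, 7, 8)
  P2: need (10, 7, 8) fits (10, 7, 8); releases (2, 0, 1), pool now (12, 7, 9)


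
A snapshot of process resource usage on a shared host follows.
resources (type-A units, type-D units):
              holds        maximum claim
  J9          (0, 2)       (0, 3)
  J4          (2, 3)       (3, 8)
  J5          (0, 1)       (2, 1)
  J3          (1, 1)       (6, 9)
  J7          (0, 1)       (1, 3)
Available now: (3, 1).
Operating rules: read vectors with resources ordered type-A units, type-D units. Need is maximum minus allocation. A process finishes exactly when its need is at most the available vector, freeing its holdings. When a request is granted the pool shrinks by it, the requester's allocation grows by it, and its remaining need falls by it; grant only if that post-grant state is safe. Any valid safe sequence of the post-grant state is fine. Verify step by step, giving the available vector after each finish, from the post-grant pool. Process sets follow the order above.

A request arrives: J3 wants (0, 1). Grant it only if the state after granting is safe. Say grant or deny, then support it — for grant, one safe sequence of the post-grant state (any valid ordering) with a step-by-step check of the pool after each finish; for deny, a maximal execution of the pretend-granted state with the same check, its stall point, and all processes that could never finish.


DENY: after the grant no complete ordering would exist.
Key observation: no order helps: past J5, J9, J7, the free pool tops out at (3, 4), below what each blocked process needs in type-D units.
After a pretend grant, a maximal execution: J5, J9, J7 — then nothing else fits. Verifying each step:
  pool = (3, 0)
  run J5 (needs (2, 0), free (3, 0)); after release of (0, 1) the pool is (3, 1)
  run J9 (needs (0, 1), free (3, 1)); after release of (0, 2) the pool is (3, 3)
  run J7 (needs (1, 2), free (3, 3)); after release of (0, 1) the pool is (3, 4)
  J4 cannot run: need (1, 5) vs free (3, 4) (insufficient type-D units)
  J3 cannot run: need (5, 7) vs free (3, 4) (insufficient type-A units and type-D units)
Post-grant, the permanently blocked set is J4 and J3.


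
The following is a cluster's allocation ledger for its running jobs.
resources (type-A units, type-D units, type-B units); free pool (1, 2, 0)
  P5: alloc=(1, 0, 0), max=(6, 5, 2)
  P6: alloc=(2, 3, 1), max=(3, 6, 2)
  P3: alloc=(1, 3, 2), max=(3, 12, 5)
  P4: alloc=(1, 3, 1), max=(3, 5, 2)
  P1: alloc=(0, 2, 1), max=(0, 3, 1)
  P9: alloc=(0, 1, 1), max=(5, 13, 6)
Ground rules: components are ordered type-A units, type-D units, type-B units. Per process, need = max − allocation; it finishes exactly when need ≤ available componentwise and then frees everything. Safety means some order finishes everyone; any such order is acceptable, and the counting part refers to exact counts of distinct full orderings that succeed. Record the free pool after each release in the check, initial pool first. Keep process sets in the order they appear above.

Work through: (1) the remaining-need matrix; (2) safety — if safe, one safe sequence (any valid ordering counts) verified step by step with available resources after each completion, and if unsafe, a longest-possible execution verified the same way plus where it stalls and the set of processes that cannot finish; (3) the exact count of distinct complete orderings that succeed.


(1) Remaining need (order type-A units, type-D units, type-B units):
  P5: (5, 5, 2)
  P6: (1, 3, 1)
  P3: (2, 9, 3)
  P4: (2, 2, 1)
  P1: (0, 1, 0)
  P9: (5, 12, 5)
(2) The state is SAFE; one workable sequence: P1, P6, P4, P3, P5, P9.
Key observation: at P6 the run first touches a limit — (1, 3, 1) against (1, 4, 1), exact on a resource it actually requests.
Verifying each step:
  pool = (1, 2, 0)
  P1: need (0, 1, 0) fits (1, 2, 0); releases (0, 2, 1), pool now (1, 4, 1)
  P6: need (1, 3, 1) fits (1, 4, 1); releases (2, 3, 1), pool now (3, 7, 2)
  P4: need (2, 2, 1) fits (3, 7, 2); releases (1, 3, 1), pool now (4, 10, 3)
  P3: need (2, 9, 3) fits (4, 10, 3); releases (1, 3, 2), pool now (5, 13, 5)
  P5: need (5, 5, 2) fits (5, 13, 5); releases (1, 0, 0), pool now (6, 13, 5)
  P9: need (5, 12, 5) fits (6, 13, 5); releases (0, 1, 1), pool now (6, 14, 6)
(3) The exact count: 2 of the possible complete orderings are safe sequences.


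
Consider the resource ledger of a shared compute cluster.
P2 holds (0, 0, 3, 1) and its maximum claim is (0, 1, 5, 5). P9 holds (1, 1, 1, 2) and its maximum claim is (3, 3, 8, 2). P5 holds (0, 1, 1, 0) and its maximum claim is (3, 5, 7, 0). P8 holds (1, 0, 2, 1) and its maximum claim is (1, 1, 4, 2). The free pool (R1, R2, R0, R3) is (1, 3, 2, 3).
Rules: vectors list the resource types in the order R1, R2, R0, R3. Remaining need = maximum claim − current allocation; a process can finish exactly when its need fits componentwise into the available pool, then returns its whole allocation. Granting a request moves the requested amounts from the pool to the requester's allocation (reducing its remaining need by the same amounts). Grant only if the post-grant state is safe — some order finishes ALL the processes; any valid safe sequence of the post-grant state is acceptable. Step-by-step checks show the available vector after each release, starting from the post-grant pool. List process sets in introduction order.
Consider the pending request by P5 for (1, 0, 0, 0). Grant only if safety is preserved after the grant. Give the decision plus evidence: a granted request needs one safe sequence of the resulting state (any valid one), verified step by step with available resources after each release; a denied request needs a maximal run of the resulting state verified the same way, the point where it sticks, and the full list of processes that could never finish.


DENY: after the grant no complete ordering would exist.
Key observation: P8, P2 can finish, but then (1, 3, 7, 5) is all there is, and the blocked group's R1 demands exceed it.
On the post-grant state, P8, P2 is a maximal run — nothing extends it. Step-by-step check:
  pool = (0, 3, 2, 3)
  run P8 (needs (0, 1, 2, 1), free (0, 3, 2, 3)); after release of (1, 0, 2, 1) the pool is (1, 3, 4, 4)
  run P2 (needs (0, 1, 2, 4), free (1, 3, 4, 4)); after release of (0, 0, 3, 1) the pool is (1, 3, 7, 5)
  P9 cannot run: need (2, 2, 7, 0) vs free (1, 3, 7, 5) (insufficient R1)
  P5 cannot run: need (2, 4, 6, 0) vs free (1, 3, 7, 5) (insufficient R1 and R2)
Processes that could never finish after the grant: P9 and P5.


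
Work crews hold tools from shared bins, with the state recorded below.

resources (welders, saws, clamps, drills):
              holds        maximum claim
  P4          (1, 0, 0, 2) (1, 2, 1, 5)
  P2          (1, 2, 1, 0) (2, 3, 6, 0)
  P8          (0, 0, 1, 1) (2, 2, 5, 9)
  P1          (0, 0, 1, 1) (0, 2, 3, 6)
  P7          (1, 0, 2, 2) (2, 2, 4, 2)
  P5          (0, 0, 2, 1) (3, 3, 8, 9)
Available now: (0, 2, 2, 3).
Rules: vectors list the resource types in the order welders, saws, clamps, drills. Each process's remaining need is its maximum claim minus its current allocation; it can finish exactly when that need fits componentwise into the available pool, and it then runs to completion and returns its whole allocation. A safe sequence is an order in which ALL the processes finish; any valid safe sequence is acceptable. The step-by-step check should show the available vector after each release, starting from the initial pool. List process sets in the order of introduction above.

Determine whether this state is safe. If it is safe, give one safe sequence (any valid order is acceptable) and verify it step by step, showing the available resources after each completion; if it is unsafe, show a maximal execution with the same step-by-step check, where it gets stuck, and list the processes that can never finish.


SAFE. One safe sequence: P4, P7, P1, P2, P8, P5.
Key observation: reading the order forward, P4 is the first process whose need (0, 2, 1, 3) meets the free pool (0, 2, 2, 3) exactly on a resource it requests.
Verifying each step:
  pool = (0, 2, 2, 3)
  P4: need (0, 2, 1, 3) fits (0, 2, 2, 3); releases (1, 0, 0, 2), pool now (1, 2, 2, 5)
  P7: need (1, 2, 2, 0) fits (1, 2, 2, 5); releases (1, 0, 2, 2), pool now (2, 2, 4, 7)
  P1: need (0, 2, 2, 5) fits (2, 2, 4, 7); releases (0, 0, 1, 1), pool now (2, 2, 5, 8)
  P2: need (1, 1, 5, 0) fits (2, 2, 5, 8); releases (1, 2, 1, 0), pool now (3, 4, 6, 8)
  P8: need (2, 2, 4, 8) fits (3, 4, 6, 8); releases (0, 0, 1, 1), pool now (3, 4, 7, 9)
  P5: need (3, 3, 6, 8) fits (3, 4, 7, 9); releases (0, 0, 2, 1), pool now (3, 4, 9, 10)


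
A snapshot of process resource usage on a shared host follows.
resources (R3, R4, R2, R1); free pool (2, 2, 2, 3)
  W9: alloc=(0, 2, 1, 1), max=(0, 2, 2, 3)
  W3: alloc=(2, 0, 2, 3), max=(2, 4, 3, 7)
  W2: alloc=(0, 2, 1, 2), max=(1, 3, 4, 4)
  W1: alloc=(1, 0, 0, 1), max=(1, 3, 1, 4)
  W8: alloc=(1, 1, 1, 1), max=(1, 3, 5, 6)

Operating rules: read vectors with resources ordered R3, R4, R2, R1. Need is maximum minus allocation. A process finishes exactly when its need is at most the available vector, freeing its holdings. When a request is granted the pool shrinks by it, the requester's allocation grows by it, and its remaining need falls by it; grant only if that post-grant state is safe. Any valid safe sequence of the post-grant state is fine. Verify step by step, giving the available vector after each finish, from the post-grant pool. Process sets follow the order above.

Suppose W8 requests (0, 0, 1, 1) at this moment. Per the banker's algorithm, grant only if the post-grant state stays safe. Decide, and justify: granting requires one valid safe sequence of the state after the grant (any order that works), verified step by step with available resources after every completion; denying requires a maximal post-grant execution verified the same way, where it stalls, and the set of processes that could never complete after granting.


GRANT — the state after the grant stays safe, e.g. via W9, W1, W3, W2, W8.
Key observation: granting shrinks the pool to (2, 2, 1, 2), yet W9 still fits and the chain goes through.
Step-by-step check of the post-grant state:
  pool = (2, 2, 1, 2)
  W9: need (0, 0, 1, 2) fits (2, 2, 1, 2); releases (0, 2, 1, 1), pool now (2, 4, 2, 3)
  W1: need (0, 3, 1, 3) fits (2, 4, 2, 3); releases (1, 0, 0, 1), pool now (3, 4, 2, 4)
  W3: need (0, 4, 1, 4) fits (3, 4, 2, 4); releases (2, 0, 2, 3), pool now (5, 4, 4, 7)
  W2: need (1, 1, 3, 2) fits (5, 4, 4, 7); releases (0, 2, 1, 2), pool now (5, 6, 5, 9)
  W8: need (0, 2, 3, 4) fits (5, 6, 5, 9); releases (1, 1, 2, 2), pool now (6, 7, 7, 11)


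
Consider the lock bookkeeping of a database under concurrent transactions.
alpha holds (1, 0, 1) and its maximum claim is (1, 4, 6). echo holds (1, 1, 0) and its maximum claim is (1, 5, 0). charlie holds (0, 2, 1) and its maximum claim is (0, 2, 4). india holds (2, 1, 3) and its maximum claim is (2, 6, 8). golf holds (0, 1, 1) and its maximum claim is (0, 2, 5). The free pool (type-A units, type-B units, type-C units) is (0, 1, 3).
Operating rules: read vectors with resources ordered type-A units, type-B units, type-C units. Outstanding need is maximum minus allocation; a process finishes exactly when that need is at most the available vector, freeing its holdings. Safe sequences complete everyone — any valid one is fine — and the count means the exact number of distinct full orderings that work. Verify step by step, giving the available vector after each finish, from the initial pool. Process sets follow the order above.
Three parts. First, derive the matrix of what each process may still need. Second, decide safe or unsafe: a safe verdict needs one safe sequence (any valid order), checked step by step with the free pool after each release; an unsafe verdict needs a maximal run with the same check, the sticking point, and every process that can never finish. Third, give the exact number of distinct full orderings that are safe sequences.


(1) Remaining need (order type-A units, type-B units, type-C units):
  alpha: (0, 4, 5)
  echo: (0, 4, 0)
  charlie: (0, 0, 3)
  india: (0, 5, 5)
  golf: (0, 1, 4)
(2) The state is SAFE; one workable sequence: charlie, golf, echo, alpha, india.
Key observation: the order's first zero-slack moment is charlie ((0, 0, 3) needed, (0, 1, 3) free — a requested resource with nothing to spare).
Walking it through:
  pool = (0, 1, 3)
  run charlie (needs (0, 0, 3), free (0, 1, 3)); after release of (0, 2, 1) the pool is (0, 3, 4)
  run golf (needs (0, 1, 4), free (0, 3, 4)); after release of (0, 1, 1) the pool is (0, 4, 5)
  run echo (needs (0, 4, 0), free (0, 4, 5)); after release of (1, 1, 0) the pool is (1, 5, 5)
  run alpha (needs (0, 4, 5), free (1, 5, 5)); after release of (1, 0, 1) the pool is (2, 5, 6)
  run india (needs (0, 5, 5), free (2, 5, 6)); after release of (2, 1, 3) the pool is (4, 6, 9)
(3) Exactly 3 of the possible complete orderings are safe sequences.


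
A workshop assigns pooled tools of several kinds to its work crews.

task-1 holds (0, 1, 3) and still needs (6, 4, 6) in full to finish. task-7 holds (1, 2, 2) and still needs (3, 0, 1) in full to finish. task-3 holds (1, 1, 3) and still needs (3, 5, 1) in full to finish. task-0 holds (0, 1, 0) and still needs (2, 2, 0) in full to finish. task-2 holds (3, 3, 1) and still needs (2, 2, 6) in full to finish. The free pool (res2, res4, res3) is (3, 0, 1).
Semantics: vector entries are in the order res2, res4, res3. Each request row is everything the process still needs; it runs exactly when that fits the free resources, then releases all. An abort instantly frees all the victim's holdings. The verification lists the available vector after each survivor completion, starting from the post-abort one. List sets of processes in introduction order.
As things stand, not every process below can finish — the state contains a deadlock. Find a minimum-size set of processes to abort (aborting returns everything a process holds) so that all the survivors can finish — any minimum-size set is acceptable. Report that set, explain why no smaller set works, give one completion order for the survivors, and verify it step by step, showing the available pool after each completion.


Abort task-2.
Key observation: the deadlocked task-3 becomes finishable only because task-2 released (3, 3, 1); it completes at step 3 below.
Minimality: the empty abort set fails — the state is deadlocked as it stands.
The survivors complete as task-0, task-7, task-3, task-1. Verifying each step (starting from the post-abort pool):
  pool = (6, 3, 2)
  run task-0 (needs (2, 2, 0), free (6, 3, 2)); after release of (0, 1, 0) the pool is (6, 4, 2)
  run task-7 (needs (3, 0, 1), free (6, 4, 2)); after release of (1, 2, 2) the pool is (7, 6, 4)
  run task-3 (needs (3, 5, 1), free (7, 6, 4)); after release of (1, 1, 3) the pool is (8, 7, 7)
  run task-1 (needs (6, 4, 6), free (8, 7, 7)); after release of (0, 1, 3) the pool is (8, 8, 10)


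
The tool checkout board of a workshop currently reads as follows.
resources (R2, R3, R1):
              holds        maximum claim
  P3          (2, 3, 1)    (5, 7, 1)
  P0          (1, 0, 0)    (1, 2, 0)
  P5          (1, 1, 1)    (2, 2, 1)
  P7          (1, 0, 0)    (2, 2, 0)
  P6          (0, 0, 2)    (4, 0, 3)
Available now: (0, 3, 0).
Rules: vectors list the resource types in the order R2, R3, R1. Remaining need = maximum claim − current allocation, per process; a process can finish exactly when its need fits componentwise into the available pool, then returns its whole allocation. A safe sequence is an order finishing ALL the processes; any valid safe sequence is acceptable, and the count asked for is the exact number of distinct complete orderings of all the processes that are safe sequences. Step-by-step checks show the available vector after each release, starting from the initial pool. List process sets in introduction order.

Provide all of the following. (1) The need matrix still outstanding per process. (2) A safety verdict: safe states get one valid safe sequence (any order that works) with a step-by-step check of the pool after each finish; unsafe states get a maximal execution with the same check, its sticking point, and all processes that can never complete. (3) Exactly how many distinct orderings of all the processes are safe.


(1) Need matrix, components ordered R2, R3, R1:
  P3: (3, 4, 0)
  P0: (0, 2, 0)
  P5: (1, 1, 0)
  P7: (1, 2, 0)
  P6: (4, 0, 1)
(2) SAFE. One safe sequence: P0, P5, P7, P3, P6.
Key observation: the first exact fit in this order is P5 — it needs (1, 1, 0) with (1, 3, 0) free, meeting a requested resource to the last unit.
Check, step by step:
  pool = (0, 3, 0)
  P0: need (0, 2, 0) fits (0, 3, 0); releases (1, 0, 0), pool now (1, 3, 0)
  P5: need (1, 1, 0) fits (1, 3, 0); releases (1, 1, 1), pool now (2, 4, 1)
  P7: need (1, 2, 0) fits (2, 4, 1); releases (1, 0, 0), pool now (3, 4, 1)
  P3: need (3, 4, 0) fits (3, 4, 1); releases (2, 3, 1), pool now (5, 7, 2)
  P6: need (4, 0, 1) fits (5, 7, 2); releases (0, 0, 2), pool now (5, 7, 4)
(3) Exactly 2 of the possible complete orderings are safe sequences.


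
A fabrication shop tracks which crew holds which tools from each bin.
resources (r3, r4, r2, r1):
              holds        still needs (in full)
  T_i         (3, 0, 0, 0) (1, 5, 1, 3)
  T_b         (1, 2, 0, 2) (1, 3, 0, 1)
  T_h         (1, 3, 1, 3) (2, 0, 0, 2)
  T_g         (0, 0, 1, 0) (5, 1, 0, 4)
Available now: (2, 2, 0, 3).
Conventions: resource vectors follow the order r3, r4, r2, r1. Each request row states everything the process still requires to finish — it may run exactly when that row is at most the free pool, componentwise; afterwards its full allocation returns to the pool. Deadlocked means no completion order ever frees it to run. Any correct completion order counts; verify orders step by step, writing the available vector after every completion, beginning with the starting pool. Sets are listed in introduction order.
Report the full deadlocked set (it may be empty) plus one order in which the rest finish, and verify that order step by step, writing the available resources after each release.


Nothing here is deadlocked.
Key observation: the pool covers T_h at once, and every later process fits after earlier releases.
One completion order for the rest: T_h, T_b, T_i, T_g. Step-by-step check:
  pool = (2, 2, 0, 3)
  run T_h (needs (2, 0, 0, 2), free (2, 2, 0, 3)); after release of (1, 3, 1, 3) the pool is (3, 5, 1, 6)
  run T_b (needs (1, 3, 0, 1), free (3, 5, 1, 6)); after release of (1, 2, 0, 2) the pool is (4, 7, 1, 8)
  run T_i (needs (1, 5, 1, 3), free (4, 7, 1, 8)); after release of (3, 0, 0, 0) the pool is (7, 7, 1, 8)
  run T_g (needs (5, 1, 0, 4), free (7, 7, 1, 8)); after release of (0, 0, 1, 0) the pool is (7, 7, 2, 8)


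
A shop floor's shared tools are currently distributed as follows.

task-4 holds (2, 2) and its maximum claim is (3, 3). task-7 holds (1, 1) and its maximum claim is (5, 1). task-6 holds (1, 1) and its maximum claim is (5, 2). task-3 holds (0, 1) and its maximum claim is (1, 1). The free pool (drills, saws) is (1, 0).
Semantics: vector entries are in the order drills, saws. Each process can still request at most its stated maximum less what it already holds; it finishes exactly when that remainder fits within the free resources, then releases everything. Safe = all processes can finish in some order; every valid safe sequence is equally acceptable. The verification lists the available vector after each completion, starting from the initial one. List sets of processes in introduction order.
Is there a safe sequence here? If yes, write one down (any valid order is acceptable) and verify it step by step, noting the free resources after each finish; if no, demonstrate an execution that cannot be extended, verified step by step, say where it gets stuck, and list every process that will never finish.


UNSAFE — no complete ordering exists.
Key observation: task-3, task-4 can finish, but then (3, 3) is all there is, and the blocked group's drills demands exceed it.
The run task-3, task-4 cannot be extended any further. Walking it through:
  pool = (1, 0)
  task-3 needs (1, 0) <= (1, 0) -> finishes; pool += (0, 1) = (1, 1)
  task-4 needs (1, 1) <= (1, 1) -> finishes; pool += (2, 2) = (3, 3)
  blocked: task-7 wants (4, 0), pool (3, 3) — not enough drills
  blocked: task-6 wants (4, 1), pool (3, 3) — not enough drills
Processes that can never finish: task-7 and task-6.


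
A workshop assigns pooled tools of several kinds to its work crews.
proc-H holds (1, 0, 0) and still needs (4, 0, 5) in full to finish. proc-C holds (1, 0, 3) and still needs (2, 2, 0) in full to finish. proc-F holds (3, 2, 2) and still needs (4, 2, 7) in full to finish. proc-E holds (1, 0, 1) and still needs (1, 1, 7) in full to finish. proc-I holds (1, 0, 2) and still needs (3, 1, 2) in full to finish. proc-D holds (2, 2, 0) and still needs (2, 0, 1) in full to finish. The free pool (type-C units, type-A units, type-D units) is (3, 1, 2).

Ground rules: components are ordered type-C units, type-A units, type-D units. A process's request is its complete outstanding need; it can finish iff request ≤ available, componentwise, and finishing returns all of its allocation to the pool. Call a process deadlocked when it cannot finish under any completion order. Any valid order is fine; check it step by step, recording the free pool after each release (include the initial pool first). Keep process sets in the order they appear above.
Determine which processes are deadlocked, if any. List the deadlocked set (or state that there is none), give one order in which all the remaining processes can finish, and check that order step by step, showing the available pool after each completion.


No process is deadlocked.
Key observation: no deadlock: proc-D fits now, and the freed resources carry the rest through.
A valid finishing order for the others: proc-D, proc-C, proc-I, proc-H, proc-F, proc-E. Verifying each step:
  pool = (3, 1, 2)
  proc-D needs (2, 0, 1) <= (3, 1, 2) -> finishes; pool += (2, 2, 0) = (5, 3, 2)
  proc-C needs (2, 2, 0) <= (5, 3, 2) -> finishes; pool += (1, 0, 3) = (6, 3, 5)
  proc-I needs (3, 1, 2) <= (6, 3, 5) -> finishes; pool += (1, 0, 2) = (7, 3, 7)
  proc-H needs (4, 0, 5) <= (7, 3, 7) -> finishes; pool += (1, 0, 0) = (8, 3, 7)
  proc-F needs (4, 2, 7) <= (8, 3, 7) -> finishes; pool += (3, 2, 2) = (11, 5, 9)
  proc-E needs (1, 1, 7) <= (11, 5, 9) -> finishes; pool += (1, 0, 1) = (12, 5, 10)


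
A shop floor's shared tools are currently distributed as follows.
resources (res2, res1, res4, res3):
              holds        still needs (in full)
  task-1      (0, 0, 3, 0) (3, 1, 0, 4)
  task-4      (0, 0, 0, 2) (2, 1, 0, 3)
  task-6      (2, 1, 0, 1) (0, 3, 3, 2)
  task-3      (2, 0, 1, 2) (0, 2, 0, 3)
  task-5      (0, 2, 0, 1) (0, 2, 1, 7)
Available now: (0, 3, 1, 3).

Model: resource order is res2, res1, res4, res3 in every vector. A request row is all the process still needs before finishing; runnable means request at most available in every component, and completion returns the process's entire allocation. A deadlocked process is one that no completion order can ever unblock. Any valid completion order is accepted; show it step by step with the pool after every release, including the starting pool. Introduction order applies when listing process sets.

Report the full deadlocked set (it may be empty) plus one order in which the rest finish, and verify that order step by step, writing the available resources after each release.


Deadlocked: task-1 and task-6.
Key observation: after task-3, task-4, task-5 the pool peaks at (2, 5, 2, 8), and each blocked process is short somewhere: task-1 on res2; task-6 on res4.
One completion order for the rest: task-3, task-4, task-5. Step-by-step check:
  pool = (0, 3, 1, 3)
  task-3 needs (0, 2, 0, 3) <= (0, 3, 1, 3) -> finishes; pool += (2, 0, 1, 2) = (2, 3, 2, 5)
  task-4 needs (2, 1, 0, 3) <= (2, 3, 2, 5) -> finishes; pool += (0, 0, 0, 2) = (2, 3, 2, 7)
  task-5 needs (0, 2, 1, 7) <= (2, 3, 2, 7) -> finishes; pool += (0, 2, 0, 1) = (2, 5, 2, 8)
The blocked processes can never fit:
  blocked: task-1 wants (3, 1, 0, 4), pool (2, 5, 2, 8) — not enough res2
  blocked: task-6 wants (0, 3, 3, 2), pool (2, 5, 2, 8) — not enough res4


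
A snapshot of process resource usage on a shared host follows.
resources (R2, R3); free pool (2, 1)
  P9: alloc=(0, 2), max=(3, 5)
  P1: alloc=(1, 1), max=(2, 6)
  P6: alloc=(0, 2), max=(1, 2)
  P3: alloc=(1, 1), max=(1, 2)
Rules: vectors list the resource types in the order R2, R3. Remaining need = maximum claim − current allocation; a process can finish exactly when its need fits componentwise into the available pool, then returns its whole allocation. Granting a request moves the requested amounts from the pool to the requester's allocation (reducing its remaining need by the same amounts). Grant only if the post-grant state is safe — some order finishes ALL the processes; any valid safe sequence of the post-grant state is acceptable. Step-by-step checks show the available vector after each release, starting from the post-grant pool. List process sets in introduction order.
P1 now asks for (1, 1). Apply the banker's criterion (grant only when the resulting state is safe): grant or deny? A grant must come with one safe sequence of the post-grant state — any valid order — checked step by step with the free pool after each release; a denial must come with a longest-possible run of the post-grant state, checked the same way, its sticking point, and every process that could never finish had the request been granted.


DENY — the pretend-granted state is unsafe.
Key observation: after P6, P3 the pool peaks at (2, 3), and each blocked process is short somewhere: P9 on R2; P1 on R3.
Pretend the grant happened; the run P6, P3 goes as far as possible. Verifying each step:
  pool = (1, 0)
  run P6 (needs (1, 0), free (1, 0)); after release of (0, 2) the pool is (1, 2)
  run P3 (needs (0, 1), free (1, 2)); after release of (1, 1) the pool is (2, 3)
  P9 still needs (3, 3) but only (2, 3) is free — short on R2
  P1 still needs (0, 4) but only (2, 3) is free — short on R3
Had the request been granted, P9 and P1 could never finish.
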